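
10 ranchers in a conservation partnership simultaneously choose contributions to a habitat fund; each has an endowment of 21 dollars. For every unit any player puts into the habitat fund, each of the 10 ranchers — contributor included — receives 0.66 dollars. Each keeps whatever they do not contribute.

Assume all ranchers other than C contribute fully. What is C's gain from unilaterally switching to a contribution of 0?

Switching from a contribution of 21 to 0 lets C keep an extra 21 dollars, but lowers the habitat fund by 21, which costs C their own share of that drop: 0.66 × 21 = 13.86.
Net gain = 21 − 13.86 = 7.14. The private return per contributed unit (0.66) is below 1, so free-riding is indeed the best response regardless of what the others do.

7.14 dollars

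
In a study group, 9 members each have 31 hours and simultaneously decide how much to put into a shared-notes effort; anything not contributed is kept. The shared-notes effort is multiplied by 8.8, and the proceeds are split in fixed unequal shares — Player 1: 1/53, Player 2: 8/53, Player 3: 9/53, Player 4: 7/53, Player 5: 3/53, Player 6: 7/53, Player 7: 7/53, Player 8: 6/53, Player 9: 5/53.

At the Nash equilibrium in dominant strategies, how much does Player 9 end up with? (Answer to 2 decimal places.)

A player with share s gets back 8.8·s per unit contributed, so full contribution is dominant for anyone with s > 1/8.8 = 0.1136 and zero contribution is dominant for anyone below.
The shares above 0.1136 belong to Player 2, Player 3, Player 4, Player 6 and Player 7, contributing 31 each; the remaining 4 contribute 0. Total contributed: 155.
Player 9 keeps 31 and receives 8.8 × 155 × 5/53 = 128.68 from the shared-notes effort, for a payoff of 159.68.

159.68 hours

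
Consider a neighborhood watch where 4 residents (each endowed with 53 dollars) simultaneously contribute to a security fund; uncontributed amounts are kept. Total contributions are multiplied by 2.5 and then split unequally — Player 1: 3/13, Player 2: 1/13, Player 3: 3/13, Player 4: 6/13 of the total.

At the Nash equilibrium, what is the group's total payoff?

Each unit j contributes comes back to j as 2.5 × (j's share), so j prefers to contribute only if that share exceeds 1/2.5 = 0.4000; otherwise keeping the unit dominates.
Only Player 4 (6/13) clears that bar, contributing 53; the remaining 3 contribute 0. Total contributed: 53.
The security fund pays out 2.5 × 53 = 132.50 in total (split across the unequal shares, but the aggregate is all that matters for the group sum).
The 3 free-riders keep 53 each, adding 159. Group total = 159 + 132.50 = 291.50.

291.50 dollars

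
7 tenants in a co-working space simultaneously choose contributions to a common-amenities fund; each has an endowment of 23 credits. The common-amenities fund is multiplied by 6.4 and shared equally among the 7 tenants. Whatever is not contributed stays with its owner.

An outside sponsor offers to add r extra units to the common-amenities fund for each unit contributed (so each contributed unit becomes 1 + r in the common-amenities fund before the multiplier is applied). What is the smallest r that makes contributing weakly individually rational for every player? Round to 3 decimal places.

0.094

With matching at rate r, one contributed unit becomes (1 + r) in the common-amenities fund and returns 6.4 × (1 + r) / 7 to the contributor.
Setting this equal to 1: 1 + r = 7/6.4 = 1.0938.
So the minimum matching rate is r = 1.0938 − 1 = 0.094.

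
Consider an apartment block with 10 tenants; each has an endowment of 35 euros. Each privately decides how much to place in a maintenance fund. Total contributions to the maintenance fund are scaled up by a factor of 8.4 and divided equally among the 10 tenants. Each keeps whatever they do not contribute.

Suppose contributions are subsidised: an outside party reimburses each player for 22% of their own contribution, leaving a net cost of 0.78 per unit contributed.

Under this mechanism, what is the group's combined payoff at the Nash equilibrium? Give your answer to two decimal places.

The effective private return per unit is now (8.4/10) / 0.78 = 1.0769 > 1, so every player's dominant strategy flips to full contribution.
So the Nash equilibrium is full contribution by all 10; the group earns 10 × (35 × 0.22 + 8.4 × 35) = 3017.00.

3017.00 euros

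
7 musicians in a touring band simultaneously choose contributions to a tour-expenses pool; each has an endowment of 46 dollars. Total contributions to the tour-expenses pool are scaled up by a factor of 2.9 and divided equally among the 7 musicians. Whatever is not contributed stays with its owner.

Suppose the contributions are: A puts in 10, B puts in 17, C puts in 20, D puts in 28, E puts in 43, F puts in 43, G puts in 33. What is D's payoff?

98.37 dollars

Total contributed: 10 + 17 + 20 + 28 + 43 + 43 + 33 = 194.
Each receives 2.9 × 194 / 7 = 80.37 from the tour-expenses pool.
D keeps 46 − 28 = 18, so D's payoff is 18 + 80.37 = 98.37.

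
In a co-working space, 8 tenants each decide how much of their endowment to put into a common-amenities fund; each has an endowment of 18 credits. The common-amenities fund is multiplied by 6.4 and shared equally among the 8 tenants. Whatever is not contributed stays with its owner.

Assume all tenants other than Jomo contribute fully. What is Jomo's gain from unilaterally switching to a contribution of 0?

Switching from a contribution of 18 to 0 lets Jomo keep an extra 18 credits, but lowers the common-amenities fund by 18, which costs Jomo their own share of that drop: 6.4/8 × 18 = 14.40.
Net gain = 18 − 14.40 = 3.60. The private return per contributed unit (0.8000) is below 1, so free-riding is indeed the best response regardless of what the others do.

3.60 credits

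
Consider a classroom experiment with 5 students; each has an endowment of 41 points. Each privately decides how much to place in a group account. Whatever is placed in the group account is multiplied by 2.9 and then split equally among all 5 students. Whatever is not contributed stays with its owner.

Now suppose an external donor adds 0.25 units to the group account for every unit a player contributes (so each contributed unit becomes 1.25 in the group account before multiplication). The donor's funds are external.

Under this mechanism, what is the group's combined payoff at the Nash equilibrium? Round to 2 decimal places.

The effective private return is 2.9 × 1.25 / 5 = 0.7250, which is still under 1, so the mechanism doesn't change anyone's dominant strategy: zero contribution.
Everyone keeps their endowment and the group total is 5 × 41 = 205.

205.00 points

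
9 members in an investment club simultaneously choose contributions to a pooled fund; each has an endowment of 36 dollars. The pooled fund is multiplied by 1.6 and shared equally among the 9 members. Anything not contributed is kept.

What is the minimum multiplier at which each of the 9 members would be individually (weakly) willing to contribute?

9

A contributed unit returns (multiplier)/9 to its contributor.
This reaches 1 exactly when the multiplier is 9.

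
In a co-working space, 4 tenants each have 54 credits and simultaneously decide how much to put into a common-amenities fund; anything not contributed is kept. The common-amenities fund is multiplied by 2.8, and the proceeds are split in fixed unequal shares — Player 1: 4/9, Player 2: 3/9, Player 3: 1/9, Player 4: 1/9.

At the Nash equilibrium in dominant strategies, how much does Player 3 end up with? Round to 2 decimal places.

70.80 credits

Each unit j contributes comes back to j as 2.8 × (j's share), so j prefers to contribute only if that share exceeds 1/2.8 = 0.3571; otherwise keeping the unit dominates.
Only Player 1 (4/9) clears that bar, contributing 54; the remaining 3 contribute 0. Total contributed: 54.
Player 3 keeps 54 and receives 2.8 × 54 × 1/9 = 16.80 from the common-amenities fund, for a payoff of 70.80.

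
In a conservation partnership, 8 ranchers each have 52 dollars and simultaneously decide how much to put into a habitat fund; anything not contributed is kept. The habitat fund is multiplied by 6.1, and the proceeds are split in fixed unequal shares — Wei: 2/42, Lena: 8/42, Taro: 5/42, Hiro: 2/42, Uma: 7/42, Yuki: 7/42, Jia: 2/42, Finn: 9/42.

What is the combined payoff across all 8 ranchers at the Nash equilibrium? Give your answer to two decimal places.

1476.80 dollars

A player with share s gets back 6.1·s per unit contributed, so full contribution is dominant for anyone with s > 1/6.1 = 0.1639 and zero contribution is dominant for anyone below.
Lena, Uma, Yuki and Finn clear that bar, contributing 52 each; the remaining 4 contribute 0. Total contributed: 208.
The habitat fund pays out 6.1 × 208 = 1268.80 in total (split across the unequal shares, but the aggregate is all that matters for the group sum).
The 4 free-riders keep 52 each, adding 208. Group total = 208 + 1268.80 = 1476.80.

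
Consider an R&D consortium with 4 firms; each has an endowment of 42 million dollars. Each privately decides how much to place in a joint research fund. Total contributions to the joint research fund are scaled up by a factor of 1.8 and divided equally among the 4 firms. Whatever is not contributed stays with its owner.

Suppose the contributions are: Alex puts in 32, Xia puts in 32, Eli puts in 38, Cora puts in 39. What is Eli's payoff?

67.45 million dollars

Total contributed: 32 + 32 + 38 + 39 = 141.
Each receives 1.8 × 141 / 4 = 63.45 from the joint research fund.
Eli keeps 42 − 38 = 4, so Eli's payoff is 4 + 63.45 = 67.45.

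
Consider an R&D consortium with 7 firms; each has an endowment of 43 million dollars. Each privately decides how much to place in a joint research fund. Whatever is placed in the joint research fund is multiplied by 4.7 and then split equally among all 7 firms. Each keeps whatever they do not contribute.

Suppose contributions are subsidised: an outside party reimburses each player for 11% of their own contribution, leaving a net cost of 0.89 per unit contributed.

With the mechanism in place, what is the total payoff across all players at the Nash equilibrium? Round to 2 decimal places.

The effective private return is (4.7/7) / 0.89 = 0.7544, which is still under 1, so the mechanism doesn't change anyone's dominant strategy: zero contribution.
At the Nash equilibrium no one contributes; group total payoff = 7 × 43 = 301.

301.00 million dollars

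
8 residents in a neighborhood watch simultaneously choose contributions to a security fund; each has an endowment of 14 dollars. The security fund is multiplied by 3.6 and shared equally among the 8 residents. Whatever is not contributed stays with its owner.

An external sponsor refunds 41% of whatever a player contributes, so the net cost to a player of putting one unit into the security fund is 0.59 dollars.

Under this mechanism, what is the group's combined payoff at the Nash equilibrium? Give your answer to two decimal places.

112.00 dollars

The effective private return is (3.6/8) / 0.59 = 0.7627, which is still under 1, so the mechanism doesn't change anyone's dominant strategy: zero contribution.
At the Nash equilibrium no one contributes; group total payoff = 8 × 14 = 112.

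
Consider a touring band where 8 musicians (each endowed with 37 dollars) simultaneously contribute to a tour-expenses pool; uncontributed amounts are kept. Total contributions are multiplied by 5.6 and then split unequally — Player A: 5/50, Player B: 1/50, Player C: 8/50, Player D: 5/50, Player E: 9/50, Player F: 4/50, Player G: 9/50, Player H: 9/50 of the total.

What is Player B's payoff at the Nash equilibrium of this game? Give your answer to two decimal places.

49.43 dollars

Player j's private return per contributed unit is 5.6 × (j's share). Contributing is weakly dominant for j when that share is at least 1/5.6 = 0.1786, and contributing 0 is dominant otherwise.
Player E, Player G and Player H clear that bar, contributing 37 each; the remaining 5 contribute 0. Total contributed: 111.
Player B keeps 37 and receives 5.6 × 111 × 1/50 = 12.43 from the tour-expenses pool, for a payoff of 49.43.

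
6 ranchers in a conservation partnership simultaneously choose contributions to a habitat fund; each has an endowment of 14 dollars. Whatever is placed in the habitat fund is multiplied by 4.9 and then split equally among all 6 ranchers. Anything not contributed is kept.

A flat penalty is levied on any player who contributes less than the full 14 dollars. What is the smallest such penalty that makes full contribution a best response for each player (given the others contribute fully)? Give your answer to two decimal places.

2.57 dollars

Given the others contribute fully, the best deviation is to contribute 0 (any partial contribution still incurs the fine and gives up units whose private return 0.8167 is below 1).
Deviating from 14 to 0 saves 14 dollars but forfeits the deviator's share of the drop in the habitat fund: 4.9/6 × 14 = 11.43.
So the deviation gain is 14 − 11.43 = 2.57, and the fine must be at least 2.57 dollars to wipe it out.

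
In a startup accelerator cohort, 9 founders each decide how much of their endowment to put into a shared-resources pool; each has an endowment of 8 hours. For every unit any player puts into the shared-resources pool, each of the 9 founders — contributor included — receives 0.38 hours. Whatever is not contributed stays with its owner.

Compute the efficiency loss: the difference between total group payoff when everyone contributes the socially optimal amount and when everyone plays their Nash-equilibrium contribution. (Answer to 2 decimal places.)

174.24 hours

The private return per contributed unit is 0.38 < 1, so contributing 0 is dominant for every player. At the Nash equilibrium everyone keeps their 8, and the group total is 9 × 8 = 72.
Each contributed unit returns 3.420 to the group as a whole (0.38 to each of 9 players), which exceeds 1, so the social optimum is full contribution: group total = 3.420 × 72 = 246.24.
Efficiency loss = 246.24 − 72 = 174.24.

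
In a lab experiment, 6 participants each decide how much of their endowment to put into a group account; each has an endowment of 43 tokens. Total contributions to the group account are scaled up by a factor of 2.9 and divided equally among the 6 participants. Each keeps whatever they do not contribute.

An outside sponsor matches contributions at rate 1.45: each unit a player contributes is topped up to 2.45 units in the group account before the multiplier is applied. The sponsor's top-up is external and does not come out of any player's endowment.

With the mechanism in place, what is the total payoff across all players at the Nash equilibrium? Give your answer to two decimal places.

1833.09 tokens

The effective private return per unit is now 2.9 × 2.45 / 6 = 1.1842 > 1, so every player's dominant strategy flips to full contribution.
At the Nash equilibrium everyone contributes 43. Group total payoff = 2.9 × 2.45 × 258 = 1833.09.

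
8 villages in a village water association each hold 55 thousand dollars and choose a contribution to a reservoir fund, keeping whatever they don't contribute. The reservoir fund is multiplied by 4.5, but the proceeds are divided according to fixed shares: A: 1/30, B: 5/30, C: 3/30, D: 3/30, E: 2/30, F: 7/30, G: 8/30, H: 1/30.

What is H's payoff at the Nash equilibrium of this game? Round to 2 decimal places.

71.50 thousand dollars

For player j, contributing a unit is worthwhile iff 4.5 × (j's share) ≥ 1, i.e. iff j's share is at least 0.2222.
The shares above 0.2222 belong to F and G, contributing 55 each; the remaining 6 contribute 0. Total contributed: 110.
H keeps 55 and receives 4.5 × 110 × 1/30 = 16.50 from the reservoir fund, for a payoff of 71.50.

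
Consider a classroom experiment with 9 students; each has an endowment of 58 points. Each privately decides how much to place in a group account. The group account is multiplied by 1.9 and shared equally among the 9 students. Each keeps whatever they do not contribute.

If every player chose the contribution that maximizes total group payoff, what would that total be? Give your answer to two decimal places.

Each contributed unit returns 1.900 to the group as a whole (0.2111 to each of 9 players), which exceeds 1, so the social optimum is full contribution: group total = 1.900 × 522 = 991.80.

991.80 points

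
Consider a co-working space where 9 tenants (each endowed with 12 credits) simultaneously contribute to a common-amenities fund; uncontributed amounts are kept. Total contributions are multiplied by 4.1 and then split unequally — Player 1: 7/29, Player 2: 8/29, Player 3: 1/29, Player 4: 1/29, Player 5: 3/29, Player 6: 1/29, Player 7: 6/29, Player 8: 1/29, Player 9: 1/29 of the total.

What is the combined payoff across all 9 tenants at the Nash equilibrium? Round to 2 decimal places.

145.20 credits

A player with share s gets back 4.1·s per unit contributed, so full contribution is dominant for anyone with s > 1/4.1 = 0.2439 and zero contribution is dominant for anyone below.
Player 2 alone (share 8/29) is above the threshold, contributing 12; the remaining 8 contribute 0. Total contributed: 12.
The common-amenities fund pays out 4.1 × 12 = 49.20 in total (split across the unequal shares, but the aggregate is all that matters for the group sum).
The 8 free-riders keep 12 each, adding 96. Group total = 96 + 49.20 = 145.20.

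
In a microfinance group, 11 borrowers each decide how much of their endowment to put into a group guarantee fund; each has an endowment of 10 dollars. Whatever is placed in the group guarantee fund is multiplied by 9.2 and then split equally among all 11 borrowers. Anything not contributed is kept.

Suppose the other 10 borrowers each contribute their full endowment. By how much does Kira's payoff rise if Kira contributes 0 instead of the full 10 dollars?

Switching from a contribution of 10 to 0 lets Kira keep an extra 10 dollars, but lowers the group guarantee fund by 10, which costs Kira their own share of that drop: 9.2/11 × 10 = 8.36.
Net gain = 10 − 8.36 = 1.64. The private return per contributed unit (0.8364) is below 1, so free-riding is indeed the best response regardless of what the others do.

1.64 dollars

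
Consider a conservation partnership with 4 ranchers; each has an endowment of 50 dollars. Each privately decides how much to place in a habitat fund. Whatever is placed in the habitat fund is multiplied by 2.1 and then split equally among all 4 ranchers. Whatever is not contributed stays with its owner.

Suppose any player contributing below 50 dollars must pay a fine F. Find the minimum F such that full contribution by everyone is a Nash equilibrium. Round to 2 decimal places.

23.75 dollars

Given the others contribute fully, the best deviation is to contribute 0 (any partial contribution still incurs the fine and gives up units whose private return 0.5250 is below 1).
Deviating from 50 to 0 saves 50 dollars but forfeits the deviator's share of the drop in the habitat fund: 2.1/4 × 50 = 26.25.
So the deviation gain is 50 − 26.25 = 23.75, and the fine must be at least 23.75 dollars to wipe it out.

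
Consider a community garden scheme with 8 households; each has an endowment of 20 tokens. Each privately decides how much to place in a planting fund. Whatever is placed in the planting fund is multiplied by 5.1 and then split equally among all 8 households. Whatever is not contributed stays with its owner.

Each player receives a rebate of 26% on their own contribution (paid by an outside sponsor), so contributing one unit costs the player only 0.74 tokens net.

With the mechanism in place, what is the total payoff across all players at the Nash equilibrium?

Even with the mechanism, each unit contributed returns only (5.1/8) / 0.74 = 0.8615 per unit of net cost, so contributing nothing is still dominant.
At the Nash equilibrium no one contributes; group total payoff = 8 × 20 = 160.

160.00 tokens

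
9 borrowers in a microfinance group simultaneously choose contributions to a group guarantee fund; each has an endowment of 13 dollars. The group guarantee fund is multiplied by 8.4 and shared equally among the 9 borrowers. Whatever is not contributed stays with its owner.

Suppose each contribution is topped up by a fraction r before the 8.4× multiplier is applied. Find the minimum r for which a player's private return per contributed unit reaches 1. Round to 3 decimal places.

With matching at rate r, one contributed unit becomes (1 + r) in the group guarantee fund and returns 8.4 × (1 + r) / 9 to the contributor.
Setting this equal to 1: 1 + r = 9/8.4 = 1.0714.
So the minimum matching rate is r = 1.0714 − 1 = 0.071.

0.071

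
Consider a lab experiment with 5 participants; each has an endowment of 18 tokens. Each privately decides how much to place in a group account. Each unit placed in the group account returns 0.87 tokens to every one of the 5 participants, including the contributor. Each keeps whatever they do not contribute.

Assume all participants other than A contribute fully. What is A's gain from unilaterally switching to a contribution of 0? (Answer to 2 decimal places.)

Switching from a contribution of 18 to 0 lets A keep an extra 18 tokens, but lowers the group account by 18, which costs A their own share of that drop: 0.87 × 18 = 15.66.
Net gain = 18 − 15.66 = 2.34. The private return per contributed unit (0.87) is below 1, so free-riding is indeed the best response regardless of what the others do.

2.34 tokens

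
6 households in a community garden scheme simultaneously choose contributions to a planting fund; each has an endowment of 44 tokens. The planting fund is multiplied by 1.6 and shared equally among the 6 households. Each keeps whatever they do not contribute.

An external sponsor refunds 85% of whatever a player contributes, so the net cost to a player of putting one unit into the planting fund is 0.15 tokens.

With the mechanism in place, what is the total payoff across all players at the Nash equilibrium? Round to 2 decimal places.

Under the mechanism each unit contributed yields (1.6/6) / 0.15 = 1.7778 back to its contributor per unit of net cost, which exceeds 1, making full contribution the dominant choice for everyone.
At the Nash equilibrium everyone contributes 44. Group total payoff = 6 × (44 × 0.85 + 1.6 × 44) = 646.80.

646.80 tokens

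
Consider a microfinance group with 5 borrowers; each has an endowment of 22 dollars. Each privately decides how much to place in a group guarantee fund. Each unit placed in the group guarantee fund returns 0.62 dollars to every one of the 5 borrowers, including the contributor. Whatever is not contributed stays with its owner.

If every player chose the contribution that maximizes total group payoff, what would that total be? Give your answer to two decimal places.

341.00 dollars

Each contributed unit returns 3.100 to the group as a whole (0.62 to each of 5 players), which exceeds 1, so the social optimum is full contribution: group total = 3.100 × 110 = 341.00.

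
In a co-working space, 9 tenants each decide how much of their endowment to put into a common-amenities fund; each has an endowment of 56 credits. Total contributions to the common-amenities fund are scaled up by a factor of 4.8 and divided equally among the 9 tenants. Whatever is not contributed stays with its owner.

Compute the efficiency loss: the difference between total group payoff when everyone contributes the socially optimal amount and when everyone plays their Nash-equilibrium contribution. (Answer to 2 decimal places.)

1915.20 credits

Each contributed unit returns 4.8/9 = 0.5333 to its contributor — below 1 — so contributing 0 is dominant for every player. At the Nash equilibrium everyone keeps their 56, and the group total is 9 × 56 = 504.
Each contributed unit returns 4.800 to the group as a whole (0.5333 to each of 9 players), which exceeds 1, so the social optimum is full contribution: group total = 4.800 × 504 = 2419.20.
Efficiency loss = 2419.20 − 504 = 1915.20.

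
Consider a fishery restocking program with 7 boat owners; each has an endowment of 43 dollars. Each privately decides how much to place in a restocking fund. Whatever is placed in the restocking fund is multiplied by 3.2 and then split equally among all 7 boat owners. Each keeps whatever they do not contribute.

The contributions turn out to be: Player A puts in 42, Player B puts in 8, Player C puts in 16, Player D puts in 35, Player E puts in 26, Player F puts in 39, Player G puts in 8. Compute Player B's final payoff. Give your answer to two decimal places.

114.54 dollars

Total contributed: 42 + 8 + 16 + 35 + 26 + 39 + 8 = 174.
Each receives 3.2 × 174 / 7 = 79.54 from the restocking fund.
Player B keeps 43 − 8 = 35, so Player B's payoff is 35 + 79.54 = 114.54.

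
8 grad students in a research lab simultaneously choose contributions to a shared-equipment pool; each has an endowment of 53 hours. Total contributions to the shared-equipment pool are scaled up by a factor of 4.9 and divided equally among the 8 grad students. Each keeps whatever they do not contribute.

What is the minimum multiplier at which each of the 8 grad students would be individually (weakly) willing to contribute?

8

A contributed unit returns (multiplier)/8 to its contributor.
This reaches 1 exactly when the multiplier is 8.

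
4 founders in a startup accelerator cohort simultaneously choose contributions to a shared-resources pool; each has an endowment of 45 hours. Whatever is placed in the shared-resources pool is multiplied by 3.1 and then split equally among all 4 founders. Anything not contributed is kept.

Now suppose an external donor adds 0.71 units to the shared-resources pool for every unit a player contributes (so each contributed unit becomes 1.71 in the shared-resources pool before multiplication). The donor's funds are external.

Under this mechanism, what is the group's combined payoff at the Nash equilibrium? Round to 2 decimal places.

Under the mechanism each unit contributed yields 3.1 × 1.71 / 4 = 1.3253 back to its contributor per unit of net cost, which exceeds 1, making full contribution the dominant choice for everyone.
At the Nash equilibrium everyone contributes 45. Group total payoff = 3.1 × 1.71 × 180 = 954.18.

954.18 hours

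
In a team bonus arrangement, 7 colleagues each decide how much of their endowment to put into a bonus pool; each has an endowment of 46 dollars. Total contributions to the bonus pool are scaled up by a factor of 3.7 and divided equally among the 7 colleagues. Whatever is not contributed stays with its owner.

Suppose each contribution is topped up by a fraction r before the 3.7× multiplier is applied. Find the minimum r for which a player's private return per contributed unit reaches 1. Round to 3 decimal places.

0.892

With matching at rate r, one contributed unit becomes (1 + r) in the bonus pool and returns 3.7 × (1 + r) / 7 to the contributor.
Setting this equal to 1: 1 + r = 7/3.7 = 1.8919.
So the minimum matching rate is r = 1.8919 − 1 = 0.892.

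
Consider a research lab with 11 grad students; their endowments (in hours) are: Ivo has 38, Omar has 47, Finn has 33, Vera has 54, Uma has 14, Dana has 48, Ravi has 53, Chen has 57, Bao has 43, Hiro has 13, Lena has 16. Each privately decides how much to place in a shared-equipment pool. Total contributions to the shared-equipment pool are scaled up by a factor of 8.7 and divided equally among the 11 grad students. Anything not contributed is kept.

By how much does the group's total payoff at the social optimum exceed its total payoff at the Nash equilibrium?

The private return per contributed unit is 8.7/11 = 0.7909 < 1 for every player regardless of endowment, so the Nash equilibrium is zero contribution and the group total is Σ E_j = 38 + 47 + 33 + 54 + 14 + 48 + 53 + 57 + 43 + 13 + 16 = 416.
Each contributed unit returns 8.700 to the group, so the social optimum is full contribution by everyone: group total = 8.700 × 416 = 3619.20.
Efficiency loss = (8.700 − 1) × 416 = 3203.20.

3203.20 hours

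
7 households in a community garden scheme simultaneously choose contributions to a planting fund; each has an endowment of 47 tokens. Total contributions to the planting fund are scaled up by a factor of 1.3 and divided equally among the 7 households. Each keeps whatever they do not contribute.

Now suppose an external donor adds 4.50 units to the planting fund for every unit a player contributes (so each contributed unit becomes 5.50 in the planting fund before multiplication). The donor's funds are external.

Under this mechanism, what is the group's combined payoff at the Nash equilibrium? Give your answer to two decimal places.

The effective private return per unit is now 1.3 × 5.50 / 7 = 1.0214 > 1, so every player's dominant strategy flips to full contribution.
At the Nash equilibrium everyone contributes 47. Group total payoff = 1.3 × 5.50 × 329 = 2352.35.

2352.35 tokens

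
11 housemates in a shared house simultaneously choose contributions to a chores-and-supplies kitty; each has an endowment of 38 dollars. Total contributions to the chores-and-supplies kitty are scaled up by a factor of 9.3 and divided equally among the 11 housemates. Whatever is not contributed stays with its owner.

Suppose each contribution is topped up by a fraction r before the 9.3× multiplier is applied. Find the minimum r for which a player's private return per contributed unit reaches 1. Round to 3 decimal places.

0.183

With matching at rate r, one contributed unit becomes (1 + r) in the chores-and-supplies kitty and returns 9.3 × (1 + r) / 11 to the contributor.
Setting this equal to 1: 1 + r = 11/9.3 = 1.1828.
So the minimum matching rate is r = 1.1828 − 1 = 0.183.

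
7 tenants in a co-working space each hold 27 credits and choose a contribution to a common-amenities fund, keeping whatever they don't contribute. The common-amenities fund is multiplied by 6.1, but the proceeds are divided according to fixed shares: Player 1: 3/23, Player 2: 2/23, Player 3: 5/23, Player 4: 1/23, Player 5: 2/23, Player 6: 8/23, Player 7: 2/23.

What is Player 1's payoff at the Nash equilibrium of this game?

69.97 credits

A player with share s gets back 6.1·s per unit contributed, so full contribution is dominant for anyone with s > 1/6.1 = 0.1639 and zero contribution is dominant for anyone below.
Player 3 and Player 6 clear that bar, contributing 27 each; the remaining 5 contribute 0. Total contributed: 54.
Player 1 keeps 27 and receives 6.1 × 54 × 3/23 = 42.97 from the common-amenities fund, for a payoff of 69.97.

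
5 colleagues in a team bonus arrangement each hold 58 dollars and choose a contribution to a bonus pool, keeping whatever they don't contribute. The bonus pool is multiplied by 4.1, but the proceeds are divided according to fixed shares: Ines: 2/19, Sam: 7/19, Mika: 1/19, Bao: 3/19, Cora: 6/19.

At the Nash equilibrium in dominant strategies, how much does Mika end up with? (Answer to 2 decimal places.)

83.03 dollars

A player with share s gets back 4.1·s per unit contributed, so full contribution is dominant for anyone with s > 1/4.1 = 0.2439 and zero contribution is dominant for anyone below.
Sam and Cora clear that bar, contributing 58 each; the remaining 3 contribute 0. Total contributed: 116.
Mika keeps 58 and receives 4.1 × 116 × 1/19 = 25.03 from the bonus pool, for a payoff of 83.03.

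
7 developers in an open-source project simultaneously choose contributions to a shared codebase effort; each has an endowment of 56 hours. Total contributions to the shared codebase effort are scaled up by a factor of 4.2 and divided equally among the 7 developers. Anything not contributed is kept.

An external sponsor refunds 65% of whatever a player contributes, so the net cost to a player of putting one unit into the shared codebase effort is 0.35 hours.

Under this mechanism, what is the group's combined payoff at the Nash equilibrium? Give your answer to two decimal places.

1901.20 hours

With the mechanism, a contributed unit returns (4.2/7) / 0.35 = 1.7143 per unit of net cost to the contributor — now above 1 — so contributing fully is weakly dominant for every player.
At the Nash equilibrium everyone contributes 56. Group total payoff = 7 × (56 × 0.65 + 4.2 × 56) = 1901.20.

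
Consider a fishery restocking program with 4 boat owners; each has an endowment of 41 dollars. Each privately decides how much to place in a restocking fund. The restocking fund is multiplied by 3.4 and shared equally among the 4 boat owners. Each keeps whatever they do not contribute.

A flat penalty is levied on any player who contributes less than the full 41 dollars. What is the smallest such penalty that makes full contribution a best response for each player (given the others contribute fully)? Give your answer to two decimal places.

6.15 dollars

Given the others contribute fully, the best deviation is to contribute 0 (any partial contribution still incurs the fine and gives up units whose private return 0.8500 is below 1).
Deviating from 41 to 0 saves 41 dollars but forfeits the deviator's share of the drop in the restocking fund: 3.4/4 × 41 = 34.85.
So the deviation gain is 41 − 34.85 = 6.15, and the fine must be at least 6.15 dollars to wipe it out.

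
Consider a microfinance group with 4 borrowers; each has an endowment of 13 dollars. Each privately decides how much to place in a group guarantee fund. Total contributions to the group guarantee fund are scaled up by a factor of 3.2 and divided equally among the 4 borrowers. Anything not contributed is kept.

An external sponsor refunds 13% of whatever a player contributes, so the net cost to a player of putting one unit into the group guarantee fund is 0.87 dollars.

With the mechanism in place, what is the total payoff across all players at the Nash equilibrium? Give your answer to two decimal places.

52.00 dollars

With the mechanism, a contributed unit returns (3.2/4) / 0.87 = 0.9195 per unit of net cost — still below 1 — so contributing 0 remains dominant for every player.
At the Nash equilibrium no one contributes; group total payoff = 4 × 13 = 52.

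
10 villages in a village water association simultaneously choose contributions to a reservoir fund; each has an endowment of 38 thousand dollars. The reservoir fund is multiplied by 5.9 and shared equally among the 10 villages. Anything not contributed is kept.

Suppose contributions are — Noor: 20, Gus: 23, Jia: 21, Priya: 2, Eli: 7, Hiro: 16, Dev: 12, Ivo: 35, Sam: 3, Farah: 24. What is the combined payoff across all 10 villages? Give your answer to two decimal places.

1178.70 thousand dollars

Total contributed: 20 + 23 + 21 + 2 + 7 + 16 + 12 + 35 + 3 + 24 = 163; total kept: 10 × 38 − 163 = 217.
The reservoir fund pays out 5.9 × 163 = 961.70 in aggregate.
Group total = 217 + 961.70 = 1178.70.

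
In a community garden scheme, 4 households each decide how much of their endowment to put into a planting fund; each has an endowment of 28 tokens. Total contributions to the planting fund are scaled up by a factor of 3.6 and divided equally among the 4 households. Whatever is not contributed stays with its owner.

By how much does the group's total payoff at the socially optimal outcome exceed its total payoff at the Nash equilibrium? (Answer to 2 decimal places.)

291.20 tokens

Each contributed unit returns 3.6/4 = 0.9000 to its contributor — below 1 — so contributing 0 is dominant for every player. At the Nash equilibrium everyone keeps their 28, and the group total is 4 × 28 = 112.
Each contributed unit returns 3.600 to the group as a whole (0.9000 to each of 4 players), which exceeds 1, so the social optimum is full contribution: group total = 3.600 × 112 = 403.20.
Efficiency loss = 403.20 − 112 = 291.20.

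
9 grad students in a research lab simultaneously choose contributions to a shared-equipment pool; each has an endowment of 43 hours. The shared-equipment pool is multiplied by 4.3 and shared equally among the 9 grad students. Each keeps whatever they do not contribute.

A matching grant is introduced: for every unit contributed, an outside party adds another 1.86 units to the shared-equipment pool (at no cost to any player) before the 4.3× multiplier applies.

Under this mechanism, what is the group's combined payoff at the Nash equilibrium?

Under the mechanism each unit contributed yields 4.3 × 2.86 / 9 = 1.3664 back to its contributor per unit of net cost, which exceeds 1, making full contribution the dominant choice for everyone.
So the Nash equilibrium is full contribution by all 9; the group earns 4.3 × 2.86 × 387 = 4759.33.

4759.33 hours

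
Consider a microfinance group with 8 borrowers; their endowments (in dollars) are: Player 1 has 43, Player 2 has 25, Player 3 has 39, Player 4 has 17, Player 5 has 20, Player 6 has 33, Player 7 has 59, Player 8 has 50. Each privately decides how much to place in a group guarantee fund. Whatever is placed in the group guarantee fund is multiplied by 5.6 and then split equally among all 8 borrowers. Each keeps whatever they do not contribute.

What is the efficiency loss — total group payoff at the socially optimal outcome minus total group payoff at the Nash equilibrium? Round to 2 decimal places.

1315.60 dollars

The private return per contributed unit is 5.6/8 = 0.7000 < 1 for every player regardless of endowment, so the Nash equilibrium is zero contribution and the group total is Σ E_j = 43 + 25 + 39 + 17 + 20 + 33 + 59 + 50 = 286.
Each contributed unit returns 5.600 to the group, so the social optimum is full contribution by everyone: group total = 5.600 × 286 = 1601.60.
Efficiency loss = (5.600 − 1) × 286 = 1315.60.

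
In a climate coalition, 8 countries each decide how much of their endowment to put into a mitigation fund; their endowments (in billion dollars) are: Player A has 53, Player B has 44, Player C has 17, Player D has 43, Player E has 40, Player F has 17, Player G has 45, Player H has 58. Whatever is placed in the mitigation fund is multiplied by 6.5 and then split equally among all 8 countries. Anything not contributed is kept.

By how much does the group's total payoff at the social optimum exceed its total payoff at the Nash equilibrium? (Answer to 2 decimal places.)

The private return per contributed unit is 6.5/8 = 0.8125 < 1 for every player regardless of endowment, so the Nash equilibrium is zero contribution and the group total is Σ E_j = 53 + 44 + 17 + 43 + 40 + 17 + 45 + 58 = 317.
Each contributed unit returns 6.500 to the group, so the social optimum is full contribution by everyone: group total = 6.500 × 317 = 2060.50.
Efficiency loss = (6.500 − 1) × 317 = 1743.50.

1743.50 billion dollars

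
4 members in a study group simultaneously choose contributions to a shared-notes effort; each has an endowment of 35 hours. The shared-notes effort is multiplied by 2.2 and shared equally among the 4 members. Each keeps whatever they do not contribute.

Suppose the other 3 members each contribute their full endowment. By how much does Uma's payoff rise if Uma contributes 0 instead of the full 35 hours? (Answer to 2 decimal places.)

Switching from a contribution of 35 to 0 lets Uma keep an extra 35 hours, but lowers the shared-notes effort by 35, which costs Uma their own share of that drop: 2.2/4 × 35 = 19.25.
Net gain = 35 − 19.25 = 15.75. The private return per contributed unit (0.5500) is below 1, so free-riding is indeed the best response regardless of what the others do.

15.75 hours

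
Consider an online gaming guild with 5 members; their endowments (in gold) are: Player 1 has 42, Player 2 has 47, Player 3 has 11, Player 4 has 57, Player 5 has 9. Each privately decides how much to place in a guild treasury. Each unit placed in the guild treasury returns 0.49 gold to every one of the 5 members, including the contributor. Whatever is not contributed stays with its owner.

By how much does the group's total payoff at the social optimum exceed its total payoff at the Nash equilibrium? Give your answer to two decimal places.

The private return per contributed unit is 0.49 < 1 for everyone, so the Nash equilibrium is zero contribution and the group total is Σ E_j = 42 + 47 + 11 + 57 + 9 = 166.
Each contributed unit returns 2.450 to the group, so the social optimum is full contribution by everyone: group total = 2.450 × 166 = 406.70.
Efficiency loss = (2.450 − 1) × 166 = 240.70.

240.70 gold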